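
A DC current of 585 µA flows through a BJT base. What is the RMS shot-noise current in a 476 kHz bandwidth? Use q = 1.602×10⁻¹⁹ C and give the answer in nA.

9.45 nA

I_n = √(2qI·B)
2qI·B = 2 × 1.602×10⁻¹⁹ × 5.85×10⁻⁴ × 4.76×10⁵ = 8.92×10⁻¹⁷ A²
I_n = √(8.92×10⁻¹⁷) = 9.45×10⁻⁹ A = 9.45 nA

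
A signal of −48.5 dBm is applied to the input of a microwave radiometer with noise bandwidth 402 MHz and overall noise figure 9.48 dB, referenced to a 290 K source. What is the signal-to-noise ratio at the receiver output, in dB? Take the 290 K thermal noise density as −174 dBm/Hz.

Noise floor: N = −174 + 10 log₁₀(B) + NF
10 log₁₀(4.02×10⁸) = 86.04 dB
N = −174 + 86.04 + 9.48 = −78.48 dBm
SNR = P_sig − N = −48.5 − (−78.48) = 29.98 dB → 30.0 dB

30.0 dB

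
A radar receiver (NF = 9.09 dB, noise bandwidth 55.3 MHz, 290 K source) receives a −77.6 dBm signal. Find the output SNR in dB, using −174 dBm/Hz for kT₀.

Noise floor: N = −174 + 10 log₁₀(B) + NF
10 log₁₀(5.53×10⁷) = 77.43 dB
N = −174 + 77.43 + 9.09 = −87.48 dBm
SNR = P_sig − N = −77.6 − (−87.48) = 9.88 dB → 9.9 dB

9.9 dB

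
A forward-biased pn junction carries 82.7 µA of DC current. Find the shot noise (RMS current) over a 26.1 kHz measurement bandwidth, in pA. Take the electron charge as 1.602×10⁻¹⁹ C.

832 pA

I_n = √(2qI·B)
2qI·B = 2 × 1.602×10⁻¹⁹ × 8.27×10⁻⁵ × 2.61×10⁴ = 6.92×10⁻¹⁹ A²
I_n = √(6.92×10⁻¹⁹) = 8.32×10⁻¹⁰ A = 832 pA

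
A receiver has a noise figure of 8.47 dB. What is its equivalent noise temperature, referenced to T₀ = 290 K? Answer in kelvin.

1749 K

F = 10^(8.47/10) = 7.03072
T_e = (F − 1)·T₀ = (7.03072 − 1) × 290 = 1749 K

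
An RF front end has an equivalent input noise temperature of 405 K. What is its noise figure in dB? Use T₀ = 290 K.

3.80 dB

F = 1 + T_e/T₀ = 1 + 405/290 = 2.39655
NF = 10 log₁₀(2.39655) = 3.80 dB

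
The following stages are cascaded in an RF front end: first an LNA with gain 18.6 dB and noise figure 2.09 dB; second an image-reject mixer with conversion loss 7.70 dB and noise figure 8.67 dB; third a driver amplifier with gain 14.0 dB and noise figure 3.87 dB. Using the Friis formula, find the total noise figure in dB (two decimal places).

2.61 dB

Convert to linear (a loss of L dB is a gain of −L dB): F_i = 10^(NF_i/10), G_i = 10^(G_i,dB/10)
  Stage 1: F_1 = 10^(2.09/10) = 1.618, G_1 = 10^(18.6/10) = 72.44
  Stage 2: F_2 = 10^(8.67/10) = 7.362, G_2 = 10^(−7.70/10) = 0.1698
  Stage 3: F_3 = 10^(3.87/10) = 2.438, G_3 = 10^(14.0/10) = 25.12
Friis cascade:
  F = 1.618 + (7.362 − 1)/72.44 + (2.438 − 1)/12.30 = 1.823
NF = 10 log₁₀(1.823) = 2.61 dB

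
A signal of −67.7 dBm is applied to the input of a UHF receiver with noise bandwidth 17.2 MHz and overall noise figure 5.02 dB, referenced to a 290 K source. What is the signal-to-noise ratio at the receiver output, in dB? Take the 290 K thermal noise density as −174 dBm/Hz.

28.9 dB

Noise floor: N = −174 + 10 log₁₀(B) + NF
10 log₁₀(1.72×10⁷) = 72.36 dB
N = −174 + 72.36 + 5.02 = −96.62 dBm
SNR = P_sig − N = −67.7 − (−96.62) = 28.92 dB → 28.9 dB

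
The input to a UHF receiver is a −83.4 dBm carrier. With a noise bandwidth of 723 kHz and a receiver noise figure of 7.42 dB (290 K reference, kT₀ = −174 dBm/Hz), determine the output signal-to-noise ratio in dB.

24.6 dB

Noise floor: N = −174 + 10 log₁₀(B) + NF
10 log₁₀(7.23×10⁵) = 58.59 dB
N = −174 + 58.59 + 7.42 = −107.99 dBm
SNR = P_sig − N = −83.4 − (−107.99) = 24.59 dB → 24.6 dB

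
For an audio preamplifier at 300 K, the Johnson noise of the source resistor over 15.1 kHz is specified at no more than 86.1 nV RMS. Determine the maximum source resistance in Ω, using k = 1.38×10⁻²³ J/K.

29.6 Ω

Johnson–Nyquist: V_n = √(4kTRB) ⇒ R = V_n² / (4kTB)
4kTB = 4 × 1.38×10⁻²³ × 300 × 1.51×10⁴ = 2.50×10⁻¹⁶
R = (8.61×10⁻⁸)² / 2.50×10⁻¹⁶ = 2.96×10¹ Ω = 29.6 Ω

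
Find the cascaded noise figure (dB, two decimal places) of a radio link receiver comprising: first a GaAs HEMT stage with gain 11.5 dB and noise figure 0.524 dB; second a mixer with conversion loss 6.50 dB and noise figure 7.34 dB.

1.59 dB

Convert to linear (a loss of L dB is a gain of −L dB): F_i = 10^(NF_i/10), G_i = 10^(G_i,dB/10)
  Stage 1: F_1 = 10^(0.524/10) = 1.128, G_1 = 10^(11.5/10) = 14.13
  Stage 2: F_2 = 10^(7.34/10) = 5.420, G_2 = 10^(−6.50/10) = 0.2239
Friis cascade:
  F = 1.128 + (5.420 − 1)/14.13 = 1.441
NF = 10 log₁₀(1.441) = 1.59 dB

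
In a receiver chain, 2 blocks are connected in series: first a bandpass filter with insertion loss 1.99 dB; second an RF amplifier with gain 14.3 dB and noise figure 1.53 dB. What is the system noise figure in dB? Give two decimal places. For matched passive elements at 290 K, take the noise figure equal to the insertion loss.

3.52 dB

Convert to linear (a loss of L dB is a gain of −L dB): F_i = 10^(NF_i/10), G_i = 10^(G_i,dB/10)
  Stage 1: F_1 = 10^(1.99/10) = 1.581, G_1 = 10^(−1.99/10) = 0.6324
  Stage 2: F_2 = 10^(1.53/10) = 1.422, G_2 = 10^(14.3/10) = 26.92
Friis cascade:
  F = 1.581 + (1.422 − 1)/0.6324 = 2.249
NF = 10 log₁₀(2.249) = 3.52 dB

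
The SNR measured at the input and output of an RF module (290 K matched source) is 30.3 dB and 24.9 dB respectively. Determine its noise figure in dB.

NF (dB) = SNR_in(dB) − SNR_out(dB) when the source is at T₀
NF = 30.3 − 24.9 = 5.4 dB

5.4 dB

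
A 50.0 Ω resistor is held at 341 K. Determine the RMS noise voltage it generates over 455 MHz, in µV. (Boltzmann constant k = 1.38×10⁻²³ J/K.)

20.7 µV

V_n = √(4kTRB)
4kTRB = 4 × 1.38×10⁻²³ × 341 × 5.00×10¹ × 4.55×10⁸ = 4.28×10⁻¹⁰ V²
V_n = √(4.28×10⁻¹⁰) = 2.07×10⁻⁵ V = 20.7 µV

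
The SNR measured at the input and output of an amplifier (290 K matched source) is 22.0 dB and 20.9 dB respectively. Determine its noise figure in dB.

1.1 dB

NF (dB) = SNR_in(dB) − SNR_out(dB) when the source is at T₀
NF = 22.0 − 20.9 = 1.1 dB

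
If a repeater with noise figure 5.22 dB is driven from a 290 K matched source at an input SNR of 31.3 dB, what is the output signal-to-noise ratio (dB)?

By definition F = SNR_in/SNR_out, so in dB: SNR_out = SNR_in − NF
SNR_out = 31.3 − 5.22 = 26.08 dB

26.08 dB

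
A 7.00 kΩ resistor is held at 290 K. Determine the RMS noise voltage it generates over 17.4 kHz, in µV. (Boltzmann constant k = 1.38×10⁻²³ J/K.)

V_n = √(4kTRB)
4kTRB = 4 × 1.38×10⁻²³ × 290 × 7.00×10³ × 1.74×10⁴ = 1.95×10⁻¹² V²
V_n = √(1.95×10⁻¹²) = 1.40×10⁻⁶ V = 1.40 µV

1.40 µV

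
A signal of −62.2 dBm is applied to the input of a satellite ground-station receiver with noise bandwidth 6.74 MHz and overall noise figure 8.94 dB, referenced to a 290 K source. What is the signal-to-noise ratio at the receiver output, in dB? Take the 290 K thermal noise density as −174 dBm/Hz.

34.6 dB

Noise floor: N = −174 + 10 log₁₀(B) + NF
10 log₁₀(6.74×10⁶) = 68.29 dB
N = −174 + 68.29 + 8.94 = −96.77 dBm
SNR = P_sig − N = −62.2 − (−96.77) = 34.57 dB → 34.6 dB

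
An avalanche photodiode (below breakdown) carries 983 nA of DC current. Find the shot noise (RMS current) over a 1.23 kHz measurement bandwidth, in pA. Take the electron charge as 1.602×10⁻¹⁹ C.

19.7 pA

I_n = √(2qI·B)
2qI·B = 2 × 1.602×10⁻¹⁹ × 9.83×10⁻⁷ × 1.23×10³ = 3.87×10⁻²² A²
I_n = √(3.87×10⁻²²) = 1.97×10⁻¹¹ A = 19.7 pA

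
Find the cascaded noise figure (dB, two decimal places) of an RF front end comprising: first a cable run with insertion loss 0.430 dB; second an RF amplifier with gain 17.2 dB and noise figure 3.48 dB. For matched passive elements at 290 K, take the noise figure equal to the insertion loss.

3.91 dB

Convert to linear (a loss of L dB is a gain of −L dB): F_i = 10^(NF_i/10), G_i = 10^(G_i,dB/10)
  Stage 1: F_1 = 10^(0.430/10) = 1.104, G_1 = 10^(−0.430/10) = 0.9057
  Stage 2: F_2 = 10^(3.48/10) = 2.228, G_2 = 10^(17.2/10) = 52.48
Friis cascade:
  F = 1.104 + (2.228 − 1)/0.9057 = 2.460
NF = 10 log₁₀(2.460) = 3.91 dB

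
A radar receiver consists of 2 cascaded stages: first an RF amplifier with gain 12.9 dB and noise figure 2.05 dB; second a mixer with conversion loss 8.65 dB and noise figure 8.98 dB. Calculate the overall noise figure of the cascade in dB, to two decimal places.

2.92 dB

Convert to linear (a loss of L dB is a gain of −L dB): F_i = 10^(NF_i/10), G_i = 10^(G_i,dB/10)
  Stage 1: F_1 = 10^(2.05/10) = 1.603, G_1 = 10^(12.9/10) = 19.50
  Stage 2: F_2 = 10^(8.98/10) = 7.907, G_2 = 10^(−8.65/10) = 0.1365
Friis cascade:
  F = 1.603 + (7.907 − 1)/19.50 = 1.957
NF = 10 log₁₀(1.957) = 2.92 dB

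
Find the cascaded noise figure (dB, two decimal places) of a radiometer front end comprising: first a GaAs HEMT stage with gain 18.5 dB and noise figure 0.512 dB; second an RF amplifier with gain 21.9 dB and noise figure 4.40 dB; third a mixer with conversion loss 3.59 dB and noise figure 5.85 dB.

0.61 dB

Convert to linear (a loss of L dB is a gain of −L dB): F_i = 10^(NF_i/10), G_i = 10^(G_i,dB/10)
  Stage 1: F_1 = 10^(0.512/10) = 1.125, G_1 = 10^(18.5/10) = 70.79
  Stage 2: F_2 = 10^(4.40/10) = 2.754, G_2 = 10^(21.9/10) = 154.9
  Stage 3: F_3 = 10^(5.85/10) = 3.846, G_3 = 10^(−3.59/10) = 0.4375
Friis cascade:
  F = 1.125 + (2.754 − 1)/70.79 + (3.846 − 1)/1.096×10⁴ = 1.150
NF = 10 log₁₀(1.150) = 0.61 dB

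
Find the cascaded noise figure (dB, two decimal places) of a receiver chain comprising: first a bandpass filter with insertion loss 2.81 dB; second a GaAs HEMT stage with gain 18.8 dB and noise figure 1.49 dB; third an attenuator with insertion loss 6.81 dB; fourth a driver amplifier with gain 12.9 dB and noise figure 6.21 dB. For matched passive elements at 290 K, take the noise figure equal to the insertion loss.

5.01 dB

Convert to linear (a loss of L dB is a gain of −L dB): F_i = 10^(NF_i/10), G_i = 10^(G_i,dB/10)
  Stage 1: F_1 = 10^(2.81/10) = 1.910, G_1 = 10^(−2.81/10) = 0.5236
  Stage 2: F_2 = 10^(1.49/10) = 1.409, G_2 = 10^(18.8/10) = 75.86
  Stage 3: F_3 = 10^(6.81/10) = 4.797, G_3 = 10^(−6.81/10) = 0.2084
  Stage 4: F_4 = 10^(6.21/10) = 4.178, G_4 = 10^(12.9/10) = 19.50
Friis cascade:
  F = 1.910 + (1.409 − 1)/0.5236 + (4.797 − 1)/39.72 + (4.178 − 1)/8.279 = 3.171
NF = 10 log₁₀(3.171) = 5.01 dB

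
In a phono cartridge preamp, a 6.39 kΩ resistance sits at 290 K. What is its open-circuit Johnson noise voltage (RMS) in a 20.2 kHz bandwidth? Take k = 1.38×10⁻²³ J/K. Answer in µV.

V_n = √(4kTRB)
4kTRB = 4 × 1.38×10⁻²³ × 290 × 6.39×10³ × 2.02×10⁴ = 2.07×10⁻¹² V²
V_n = √(2.07×10⁻¹²) = 1.44×10⁻⁶ V = 1.44 µV

1.44 µV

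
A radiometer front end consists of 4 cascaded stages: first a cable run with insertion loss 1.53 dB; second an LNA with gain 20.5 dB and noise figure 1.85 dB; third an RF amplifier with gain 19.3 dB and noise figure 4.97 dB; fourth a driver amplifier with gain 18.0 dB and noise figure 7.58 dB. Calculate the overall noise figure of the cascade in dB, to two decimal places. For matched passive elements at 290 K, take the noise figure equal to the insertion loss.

3.44 dB

Convert to linear (a loss of L dB is a gain of −L dB): F_i = 10^(NF_i/10), G_i = 10^(G_i,dB/10)
  Stage 1: F_1 = 10^(1.53/10) = 1.422, G_1 = 10^(−1.53/10) = 0.7031
  Stage 2: F_2 = 10^(1.85/10) = 1.531, G_2 = 10^(20.5/10) = 112.2
  Stage 3: F_3 = 10^(4.97/10) = 3.141, G_3 = 10^(19.3/10) = 85.11
  Stage 4: F_4 = 10^(7.58/10) = 5.728, G_4 = 10^(18.0/10) = 63.10
Friis cascade:
  F = 1.422 + (1.531 − 1)/0.7031 + (3.141 − 1)/78.89 + (5.728 − 1)/6714 = 2.206
NF = 10 log₁₀(2.206) = 3.44 dB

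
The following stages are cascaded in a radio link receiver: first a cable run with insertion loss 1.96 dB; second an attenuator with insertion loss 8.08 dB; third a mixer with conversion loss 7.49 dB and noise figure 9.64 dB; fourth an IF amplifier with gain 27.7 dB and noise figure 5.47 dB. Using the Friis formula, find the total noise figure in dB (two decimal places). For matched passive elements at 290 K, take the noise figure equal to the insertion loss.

23.73 dB

Convert to linear (a loss of L dB is a gain of −L dB): F_i = 10^(NF_i/10), G_i = 10^(G_i,dB/10)
  Stage 1: F_1 = 10^(1.96/10) = 1.570, G_1 = 10^(−1.96/10) = 0.6368
  Stage 2: F_2 = 10^(8.08/10) = 6.427, G_2 = 10^(−8.08/10) = 0.1556
  Stage 3: F_3 = 10^(9.64/10) = 9.204, G_3 = 10^(−7.49/10) = 0.1782
  Stage 4: F_4 = 10^(5.47/10) = 3.524, G_4 = 10^(27.7/10) = 588.8
Friis cascade:
  F = 1.570 + (6.427 − 1)/0.6368 + (9.204 − 1)/0.09908 + (3.524 − 1)/0.01766 = 235.8
NF = 10 log₁₀(235.8) = 23.73 dB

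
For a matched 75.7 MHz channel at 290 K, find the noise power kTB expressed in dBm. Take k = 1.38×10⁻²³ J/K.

−95.2 dBm

P_n = kTB = 1.38×10⁻²³ × 290 × 7.57×10⁷ = 3.03×10⁻¹³ W
In dBm: 10 log₁₀(3.03×10⁻¹³ / 10⁻³) = −95.2 dBm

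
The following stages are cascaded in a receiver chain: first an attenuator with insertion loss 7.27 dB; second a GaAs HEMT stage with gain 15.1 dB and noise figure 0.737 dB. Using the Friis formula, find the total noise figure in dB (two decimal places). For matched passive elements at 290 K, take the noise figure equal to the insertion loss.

Convert to linear (a loss of L dB is a gain of −L dB): F_i = 10^(NF_i/10), G_i = 10^(G_i,dB/10)
  Stage 1: F_1 = 10^(7.27/10) = 5.333, G_1 = 10^(−7.27/10) = 0.1875
  Stage 2: F_2 = 10^(0.737/10) = 1.185, G_2 = 10^(15.1/10) = 32.36
Friis cascade:
  F = 5.333 + (1.185 − 1)/0.1875 = 6.320
NF = 10 log₁₀(6.320) = 8.01 dB

8.01 dB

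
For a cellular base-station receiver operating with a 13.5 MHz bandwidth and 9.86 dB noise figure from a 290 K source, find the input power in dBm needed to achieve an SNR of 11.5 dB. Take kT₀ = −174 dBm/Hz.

−81.3 dBm

Sensitivity = −174 + 10 log₁₀(B) + NF + SNR_min
= −174 + 71.3 + 9.86 + 11.5
= −81.34 dBm → −81.3 dBm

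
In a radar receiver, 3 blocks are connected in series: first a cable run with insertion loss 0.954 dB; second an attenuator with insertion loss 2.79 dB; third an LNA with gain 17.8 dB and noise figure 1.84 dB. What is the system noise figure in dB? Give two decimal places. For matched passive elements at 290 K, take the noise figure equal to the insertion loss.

Convert to linear (a loss of L dB is a gain of −L dB): F_i = 10^(NF_i/10), G_i = 10^(G_i,dB/10)
  Stage 1: F_1 = 10^(0.954/10) = 1.246, G_1 = 10^(−0.954/10) = 0.8028
  Stage 2: F_2 = 10^(2.79/10) = 1.901, G_2 = 10^(−2.79/10) = 0.5260
  Stage 3: F_3 = 10^(1.84/10) = 1.528, G_3 = 10^(17.8/10) = 60.26
Friis cascade:
  F = 1.246 + (1.901 − 1)/0.8028 + (1.528 − 1)/0.4223 = 3.617
NF = 10 log₁₀(3.617) = 5.58 dB

5.58 dB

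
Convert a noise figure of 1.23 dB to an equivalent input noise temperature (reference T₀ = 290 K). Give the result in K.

F = 10^(1.23/10) = 1.32739
T_e = (F − 1)·T₀ = (1.32739 − 1) × 290 = 94.9 K

94.9 K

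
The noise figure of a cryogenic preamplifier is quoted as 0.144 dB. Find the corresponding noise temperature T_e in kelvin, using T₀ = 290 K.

9.78 K

F = 10^(0.144/10) = 1.03371
T_e = (F − 1)·T₀ = (1.03371 − 1) × 290 = 9.78 K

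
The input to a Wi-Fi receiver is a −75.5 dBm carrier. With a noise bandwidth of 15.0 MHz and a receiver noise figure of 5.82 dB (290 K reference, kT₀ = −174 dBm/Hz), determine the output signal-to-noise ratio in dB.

Noise floor: N = −174 + 10 log₁₀(B) + NF
10 log₁₀(1.50×10⁷) = 71.76 dB
N = −174 + 71.76 + 5.82 = −96.42 dBm
SNR = P_sig − N = −75.5 − (−96.42) = 20.92 dB → 20.9 dB

20.9 dB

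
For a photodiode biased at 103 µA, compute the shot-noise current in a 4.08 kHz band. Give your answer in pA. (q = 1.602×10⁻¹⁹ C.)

I_n = √(2qI·B)
2qI·B = 2 × 1.602×10⁻¹⁹ × 1.03×10⁻⁴ × 4.08×10³ = 1.35×10⁻¹⁹ A²
I_n = √(1.35×10⁻¹⁹) = 3.67×10⁻¹⁰ A = 367 pA

367 pA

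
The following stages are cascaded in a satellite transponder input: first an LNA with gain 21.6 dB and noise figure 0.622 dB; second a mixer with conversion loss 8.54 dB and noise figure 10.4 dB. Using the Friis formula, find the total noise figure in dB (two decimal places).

0.87 dB

Convert to linear (a loss of L dB is a gain of −L dB): F_i = 10^(NF_i/10), G_i = 10^(G_i,dB/10)
  Stage 1: F_1 = 10^(0.622/10) = 1.154, G_1 = 10^(21.6/10) = 144.5
  Stage 2: F_2 = 10^(10.4/10) = 10.96, G_2 = 10^(−8.54/10) = 0.1400
Friis cascade:
  F = 1.154 + (10.96 − 1)/144.5 = 1.223
NF = 10 log₁₀(1.223) = 0.87 dB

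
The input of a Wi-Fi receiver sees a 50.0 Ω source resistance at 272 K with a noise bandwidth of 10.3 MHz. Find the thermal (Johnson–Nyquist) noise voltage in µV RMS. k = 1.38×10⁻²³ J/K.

V_n = √(4kTRB)
4kTRB = 4 × 1.38×10⁻²³ × 272 × 5.00×10¹ × 1.03×10⁷ = 7.73×10⁻¹² V²
V_n = √(7.73×10⁻¹²) = 2.78×10⁻⁶ V = 2.78 µV

2.78 µV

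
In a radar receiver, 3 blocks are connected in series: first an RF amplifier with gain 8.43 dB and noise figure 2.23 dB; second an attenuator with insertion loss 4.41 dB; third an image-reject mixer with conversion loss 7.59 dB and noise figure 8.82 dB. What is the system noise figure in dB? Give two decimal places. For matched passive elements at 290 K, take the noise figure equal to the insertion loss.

Convert to linear (a loss of L dB is a gain of −L dB): F_i = 10^(NF_i/10), G_i = 10^(G_i,dB/10)
  Stage 1: F_1 = 10^(2.23/10) = 1.671, G_1 = 10^(8.43/10) = 6.966
  Stage 2: F_2 = 10^(4.41/10) = 2.761, G_2 = 10^(−4.41/10) = 0.3622
  Stage 3: F_3 = 10^(8.82/10) = 7.621, G_3 = 10^(−7.59/10) = 0.1742
Friis cascade:
  F = 1.671 + (2.761 − 1)/6.966 + (7.621 − 1)/2.523 = 4.547
NF = 10 log₁₀(4.547) = 6.58 dB

6.58 dB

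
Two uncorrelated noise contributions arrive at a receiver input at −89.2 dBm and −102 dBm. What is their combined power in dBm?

−89.0 dBm

Convert to linear, add, convert back:
P₁ = 1.20×10⁻¹² W, P₂ = 6.31×10⁻¹⁴ W
P_tot = 1.27×10⁻¹² W → 10 log₁₀(P_tot / 10⁻³) = −89.0 dBm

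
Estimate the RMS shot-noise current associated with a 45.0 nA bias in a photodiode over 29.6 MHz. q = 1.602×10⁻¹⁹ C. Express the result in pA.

I_n = √(2qI·B)
2qI·B = 2 × 1.602×10⁻¹⁹ × 4.50×10⁻⁸ × 2.96×10⁷ = 4.27×10⁻¹⁹ A²
I_n = √(4.27×10⁻¹⁹) = 6.53×10⁻¹⁰ A = 653 pA

653 pA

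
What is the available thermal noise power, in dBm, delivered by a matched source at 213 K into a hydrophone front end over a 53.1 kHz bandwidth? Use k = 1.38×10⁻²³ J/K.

−128.1 dBm

P_n = kTB = 1.38×10⁻²³ × 213 × 5.31×10⁴ = 1.56×10⁻¹⁶ W
In dBm: 10 log₁₀(1.56×10⁻¹⁶ / 10⁻³) = −128.1 dBm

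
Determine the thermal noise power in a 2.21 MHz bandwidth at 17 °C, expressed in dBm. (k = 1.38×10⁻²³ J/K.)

T = 17 °C + 273.15 = 290.15 K
P_n = kTB = 1.38×10⁻²³ × 290.15 × 2.21×10⁶ = 8.85×10⁻¹⁵ W
In dBm: 10 log₁₀(8.85×10⁻¹⁵ / 10⁻³) = −110.5 dBm

−110.5 dBm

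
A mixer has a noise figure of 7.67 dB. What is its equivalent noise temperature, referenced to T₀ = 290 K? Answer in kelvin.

F = 10^(7.67/10) = 5.8479
T_e = (F − 1)·T₀ = (5.8479 − 1) × 290 = 1406 K

1406 K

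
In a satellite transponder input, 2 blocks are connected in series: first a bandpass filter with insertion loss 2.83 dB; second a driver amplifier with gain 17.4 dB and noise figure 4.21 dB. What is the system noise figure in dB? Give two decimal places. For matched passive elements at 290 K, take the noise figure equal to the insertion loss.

7.04 dB

Convert to linear (a loss of L dB is a gain of −L dB): F_i = 10^(NF_i/10), G_i = 10^(G_i,dB/10)
  Stage 1: F_1 = 10^(2.83/10) = 1.919, G_1 = 10^(−2.83/10) = 0.5212
  Stage 2: F_2 = 10^(4.21/10) = 2.636, G_2 = 10^(17.4/10) = 54.95
Friis cascade:
  F = 1.919 + (2.636 − 1)/0.5212 = 5.058
NF = 10 log₁₀(5.058) = 7.04 dB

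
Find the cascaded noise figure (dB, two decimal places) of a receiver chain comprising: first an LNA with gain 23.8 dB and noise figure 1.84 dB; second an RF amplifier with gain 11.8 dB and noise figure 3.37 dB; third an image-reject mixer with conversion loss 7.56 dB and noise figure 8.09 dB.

1.86 dB

Convert to linear (a loss of L dB is a gain of −L dB): F_i = 10^(NF_i/10), G_i = 10^(G_i,dB/10)
  Stage 1: F_1 = 10^(1.84/10) = 1.528, G_1 = 10^(23.8/10) = 239.9
  Stage 2: F_2 = 10^(3.37/10) = 2.173, G_2 = 10^(11.8/10) = 15.14
  Stage 3: F_3 = 10^(8.09/10) = 6.442, G_3 = 10^(−7.56/10) = 0.1754
Friis cascade:
  F = 1.528 + (2.173 − 1)/239.9 + (6.442 − 1)/3631 = 1.534
NF = 10 log₁₀(1.534) = 1.86 dB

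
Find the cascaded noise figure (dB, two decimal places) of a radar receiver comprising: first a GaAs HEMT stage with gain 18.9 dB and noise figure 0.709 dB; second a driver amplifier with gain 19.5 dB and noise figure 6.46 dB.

0.87 dB

Convert to linear (a loss of L dB is a gain of −L dB): F_i = 10^(NF_i/10), G_i = 10^(G_i,dB/10)
  Stage 1: F_1 = 10^(0.709/10) = 1.177, G_1 = 10^(18.9/10) = 77.62
  Stage 2: F_2 = 10^(6.46/10) = 4.426, G_2 = 10^(19.5/10) = 89.13
Friis cascade:
  F = 1.177 + (4.426 − 1)/77.62 = 1.221
NF = 10 log₁₀(1.221) = 0.87 dB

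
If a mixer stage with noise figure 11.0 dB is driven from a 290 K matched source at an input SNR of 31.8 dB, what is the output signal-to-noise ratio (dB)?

By definition F = SNR_in/SNR_out, so in dB: SNR_out = SNR_in − NF
SNR_out = 31.8 − 11.0 = 20.8 dB

20.8 dB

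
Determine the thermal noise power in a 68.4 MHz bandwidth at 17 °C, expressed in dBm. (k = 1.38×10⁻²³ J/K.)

−95.6 dBm

T = 17 °C + 273.15 = 290.15 K
P_n = kTB = 1.38×10⁻²³ × 290.15 × 6.84×10⁷ = 2.74×10⁻¹³ W
In dBm: 10 log₁₀(2.74×10⁻¹³ / 10⁻³) = −95.6 dBm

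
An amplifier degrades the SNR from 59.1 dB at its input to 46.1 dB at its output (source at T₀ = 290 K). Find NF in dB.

13.0 dB

NF (dB) = SNR_in(dB) − SNR_out(dB) when the source is at T₀
NF = 59.1 − 46.1 = 13.0 dB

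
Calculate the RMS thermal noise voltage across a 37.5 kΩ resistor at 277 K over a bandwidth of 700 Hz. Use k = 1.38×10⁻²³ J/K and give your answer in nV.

634 nV

V_n = √(4kTRB)
4kTRB = 4 × 1.38×10⁻²³ × 277 × 3.75×10⁴ × 7.00×10² = 4.01×10⁻¹³ V²
V_n = √(4.01×10⁻¹³) = 6.34×10⁻⁷ V = 634 nV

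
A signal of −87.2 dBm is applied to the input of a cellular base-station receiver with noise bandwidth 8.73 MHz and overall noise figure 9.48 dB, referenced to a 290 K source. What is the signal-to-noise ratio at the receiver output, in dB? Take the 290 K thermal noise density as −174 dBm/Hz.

Noise floor: N = −174 + 10 log₁₀(B) + NF
10 log₁₀(8.73×10⁶) = 69.41 dB
N = −174 + 69.41 + 9.48 = −95.11 dBm
SNR = P_sig − N = −87.2 − (−95.11) = 7.91 dB → 7.9 dB

7.9 dB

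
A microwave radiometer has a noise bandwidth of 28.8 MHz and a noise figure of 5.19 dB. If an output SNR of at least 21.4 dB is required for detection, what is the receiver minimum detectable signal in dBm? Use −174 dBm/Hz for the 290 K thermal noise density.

−72.8 dBm

Sensitivity = −174 + 10 log₁₀(B) + NF + SNR_min
= −174 + 74.59 + 5.19 + 21.4
= −72.82 dBm → −72.8 dBm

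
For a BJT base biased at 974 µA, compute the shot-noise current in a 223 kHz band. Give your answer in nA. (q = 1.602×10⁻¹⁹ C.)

I_n = √(2qI·B)
2qI·B = 2 × 1.602×10⁻¹⁹ × 9.74×10⁻⁴ × 2.23×10⁵ = 6.96×10⁻¹⁷ A²
I_n = √(6.96×10⁻¹⁷) = 8.34×10⁻⁹ A = 8.34 nA

8.34 nA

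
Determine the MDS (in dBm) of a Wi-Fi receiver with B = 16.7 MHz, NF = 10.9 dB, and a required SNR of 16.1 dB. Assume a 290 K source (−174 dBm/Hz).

Sensitivity = −174 + 10 log₁₀(B) + NF + SNR_min
= −174 + 72.23 + 10.9 + 16.1
= −74.77 dBm → −74.8 dBm

−74.8 dBm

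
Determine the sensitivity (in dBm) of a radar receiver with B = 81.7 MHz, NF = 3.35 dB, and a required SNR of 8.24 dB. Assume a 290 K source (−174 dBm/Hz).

Sensitivity = −174 + 10 log₁₀(B) + NF + SNR_min
= −174 + 79.12 + 3.35 + 8.24
= −83.29 dBm → −83.3 dBm

−83.3 dBm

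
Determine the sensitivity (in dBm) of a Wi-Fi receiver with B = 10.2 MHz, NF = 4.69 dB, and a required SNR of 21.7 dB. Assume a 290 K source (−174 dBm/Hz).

−77.5 dBm

Sensitivity = −174 + 10 log₁₀(B) + NF + SNR_min
= −174 + 70.09 + 4.69 + 21.7
= −77.52 dBm → −77.5 dBm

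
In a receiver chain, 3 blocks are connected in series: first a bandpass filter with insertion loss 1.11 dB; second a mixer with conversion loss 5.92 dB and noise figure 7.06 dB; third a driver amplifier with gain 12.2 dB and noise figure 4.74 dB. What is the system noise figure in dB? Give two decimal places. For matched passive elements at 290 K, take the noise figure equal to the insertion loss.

Convert to linear (a loss of L dB is a gain of −L dB): F_i = 10^(NF_i/10), G_i = 10^(G_i,dB/10)
  Stage 1: F_1 = 10^(1.11/10) = 1.291, G_1 = 10^(−1.11/10) = 0.7745
  Stage 2: F_2 = 10^(7.06/10) = 5.082, G_2 = 10^(−5.92/10) = 0.2559
  Stage 3: F_3 = 10^(4.74/10) = 2.979, G_3 = 10^(12.2/10) = 16.60
Friis cascade:
  F = 1.291 + (5.082 − 1)/0.7745 + (2.979 − 1)/0.1982 = 16.55
NF = 10 log₁₀(16.55) = 12.19 dB

12.19 dB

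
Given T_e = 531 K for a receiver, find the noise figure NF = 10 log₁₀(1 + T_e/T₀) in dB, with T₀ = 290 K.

4.52 dB

F = 1 + T_e/T₀ = 1 + 531/290 = 2.83103
NF = 10 log₁₀(2.83103) = 4.52 dB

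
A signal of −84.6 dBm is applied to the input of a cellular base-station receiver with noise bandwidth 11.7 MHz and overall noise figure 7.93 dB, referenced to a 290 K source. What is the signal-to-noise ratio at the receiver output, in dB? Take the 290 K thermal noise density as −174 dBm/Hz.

10.8 dB

Noise floor: N = −174 + 10 log₁₀(B) + NF
10 log₁₀(1.17×10⁷) = 70.68 dB
N = −174 + 70.68 + 7.93 = −95.39 dBm
SNR = P_sig − N = −84.6 − (−95.39) = 10.79 dB → 10.8 dB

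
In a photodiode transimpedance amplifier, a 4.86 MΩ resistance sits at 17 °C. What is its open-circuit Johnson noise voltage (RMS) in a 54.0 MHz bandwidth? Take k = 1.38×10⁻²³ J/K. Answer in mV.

T = 17 °C + 273.15 = 290.15 K
V_n = √(4kTRB)
4kTRB = 4 × 1.38×10⁻²³ × 290.15 × 4.86×10⁶ × 5.40×10⁷ = 4.20×10⁻⁶ V²
V_n = √(4.20×10⁻⁶) = 2.05×10⁻³ V = 2.05 mV

2.05 mV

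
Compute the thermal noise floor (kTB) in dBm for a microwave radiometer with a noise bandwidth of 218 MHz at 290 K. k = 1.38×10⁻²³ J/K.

P_n = kTB = 1.38×10⁻²³ × 290 × 2.18×10⁸ = 8.72×10⁻¹³ W
In dBm: 10 log₁₀(8.72×10⁻¹³ / 10⁻³) = −90.6 dBm

−90.6 dBm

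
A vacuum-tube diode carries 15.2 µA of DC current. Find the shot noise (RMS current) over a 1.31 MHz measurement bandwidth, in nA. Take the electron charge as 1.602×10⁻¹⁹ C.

I_n = √(2qI·B)
2qI·B = 2 × 1.602×10⁻¹⁹ × 1.52×10⁻⁵ × 1.31×10⁶ = 6.38×10⁻¹⁸ A²
I_n = √(6.38×10⁻¹⁸) = 2.53×10⁻⁹ A = 2.53 nA

2.53 nA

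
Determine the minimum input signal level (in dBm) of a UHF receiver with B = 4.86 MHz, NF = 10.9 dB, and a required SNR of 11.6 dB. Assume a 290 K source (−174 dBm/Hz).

−84.6 dBm

Sensitivity = −174 + 10 log₁₀(B) + NF + SNR_min
= −174 + 66.87 + 10.9 + 11.6
= −84.63 dBm → −84.6 dBm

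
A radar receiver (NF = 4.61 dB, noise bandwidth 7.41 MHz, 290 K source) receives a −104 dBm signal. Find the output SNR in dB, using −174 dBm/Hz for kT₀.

−3.3 dB

Noise floor: N = −174 + 10 log₁₀(B) + NF
10 log₁₀(7.41×10⁶) = 68.7 dB
N = −174 + 68.7 + 4.61 = −100.69 dBm
SNR = P_sig − N = −104 − (−100.69) = −3.31 dB → −3.3 dB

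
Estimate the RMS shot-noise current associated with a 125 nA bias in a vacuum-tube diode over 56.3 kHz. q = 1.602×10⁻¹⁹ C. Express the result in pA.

47.5 pA

I_n = √(2qI·B)
2qI·B = 2 × 1.602×10⁻¹⁹ × 1.25×10⁻⁷ × 5.63×10⁴ = 2.25×10⁻²¹ A²
I_n = √(2.25×10⁻²¹) = 4.75×10⁻¹¹ A = 47.5 pA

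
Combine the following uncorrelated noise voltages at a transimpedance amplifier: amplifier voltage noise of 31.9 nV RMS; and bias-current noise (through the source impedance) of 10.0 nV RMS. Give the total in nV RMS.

33.4 nV

Uncorrelated sources add in power (mean-square): V_tot = √(ΣV_i²)
V_tot = √[(3.19×10⁻⁸)² + (1.00×10⁻⁸)²] = 3.34×10⁻⁸ V = 33.4 nV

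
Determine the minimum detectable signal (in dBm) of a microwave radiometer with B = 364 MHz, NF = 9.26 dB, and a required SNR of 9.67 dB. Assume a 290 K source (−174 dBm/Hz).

−69.5 dBm

Sensitivity = −174 + 10 log₁₀(B) + NF + SNR_min
= −174 + 85.61 + 9.26 + 9.67
= −69.46 dBm → −69.5 dBm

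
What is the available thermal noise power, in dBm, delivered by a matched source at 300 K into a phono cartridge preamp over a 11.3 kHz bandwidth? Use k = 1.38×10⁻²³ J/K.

P_n = kTB = 1.38×10⁻²³ × 300 × 1.13×10⁴ = 4.68×10⁻¹⁷ W
In dBm: 10 log₁₀(4.68×10⁻¹⁷ / 10⁻³) = −133.3 dBm

−133.3 dBm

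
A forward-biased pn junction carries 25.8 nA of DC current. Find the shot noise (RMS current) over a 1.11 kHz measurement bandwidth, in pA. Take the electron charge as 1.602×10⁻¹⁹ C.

I_n = √(2qI·B)
2qI·B = 2 × 1.602×10⁻¹⁹ × 2.58×10⁻⁸ × 1.11×10³ = 9.18×10⁻²⁴ A²
I_n = √(9.18×10⁻²⁴) = 3.03×10⁻¹² A = 3.03 pA

3.03 pA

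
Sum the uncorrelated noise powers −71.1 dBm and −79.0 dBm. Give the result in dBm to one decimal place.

Convert to linear, add, convert back:
P₁ = 7.76×10⁻¹¹ W, P₂ = 1.26×10⁻¹¹ W
P_tot = 9.02×10⁻¹¹ W → 10 log₁₀(P_tot / 10⁻³) = −70.4 dBm

−70.4 dBm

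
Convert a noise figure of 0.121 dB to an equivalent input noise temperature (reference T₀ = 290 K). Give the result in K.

8.19 K

F = 10^(0.121/10) = 1.02825
T_e = (F − 1)·T₀ = (1.02825 − 1) × 290 = 8.19 K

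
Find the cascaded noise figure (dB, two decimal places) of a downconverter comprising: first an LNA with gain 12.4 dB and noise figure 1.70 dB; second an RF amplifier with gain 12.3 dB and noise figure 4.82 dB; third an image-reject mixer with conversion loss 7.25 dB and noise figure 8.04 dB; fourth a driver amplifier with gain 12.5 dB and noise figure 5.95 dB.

2.22 dB

Convert to linear (a loss of L dB is a gain of −L dB): F_i = 10^(NF_i/10), G_i = 10^(G_i,dB/10)
  Stage 1: F_1 = 10^(1.70/10) = 1.479, G_1 = 10^(12.4/10) = 17.38
  Stage 2: F_2 = 10^(4.82/10) = 3.034, G_2 = 10^(12.3/10) = 16.98
  Stage 3: F_3 = 10^(8.04/10) = 6.368, G_3 = 10^(−7.25/10) = 0.1884
  Stage 4: F_4 = 10^(5.95/10) = 3.936, G_4 = 10^(12.5/10) = 17.78
Friis cascade:
  F = 1.479 + (3.034 − 1)/17.38 + (6.368 − 1)/295.1 + (3.936 − 1)/55.59 = 1.667
NF = 10 log₁₀(1.667) = 2.22 dB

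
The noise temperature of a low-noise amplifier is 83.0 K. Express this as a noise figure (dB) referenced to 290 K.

F = 1 + T_e/T₀ = 1 + 83.0/290 = 1.28621
NF = 10 log₁₀(1.28621) = 1.09 dB

1.09 dB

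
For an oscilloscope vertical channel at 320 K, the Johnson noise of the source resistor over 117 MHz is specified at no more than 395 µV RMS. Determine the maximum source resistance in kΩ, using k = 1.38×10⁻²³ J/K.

75.5 kΩ

Johnson–Nyquist: V_n = √(4kTRB) ⇒ R = V_n² / (4kTB)
4kTB = 4 × 1.38×10⁻²³ × 320 × 1.17×10⁸ = 2.07×10⁻¹²
R = (3.95×10⁻⁴)² / 2.07×10⁻¹² = 7.55×10⁴ Ω = 75.5 kΩ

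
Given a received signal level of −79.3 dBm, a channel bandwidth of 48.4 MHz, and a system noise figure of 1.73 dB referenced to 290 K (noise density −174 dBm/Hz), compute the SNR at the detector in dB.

Noise floor: N = −174 + 10 log₁₀(B) + NF
10 log₁₀(4.84×10⁷) = 76.85 dB
N = −174 + 76.85 + 1.73 = −95.42 dBm
SNR = P_sig − N = −79.3 − (−95.42) = 16.12 dB → 16.1 dB

16.1 dB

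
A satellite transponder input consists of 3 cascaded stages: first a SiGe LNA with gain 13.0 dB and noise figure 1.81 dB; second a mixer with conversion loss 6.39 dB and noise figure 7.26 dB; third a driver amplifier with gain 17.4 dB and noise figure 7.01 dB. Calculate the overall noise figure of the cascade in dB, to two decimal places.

Convert to linear (a loss of L dB is a gain of −L dB): F_i = 10^(NF_i/10), G_i = 10^(G_i,dB/10)
  Stage 1: F_1 = 10^(1.81/10) = 1.517, G_1 = 10^(13.0/10) = 19.95
  Stage 2: F_2 = 10^(7.26/10) = 5.321, G_2 = 10^(−6.39/10) = 0.2296
  Stage 3: F_3 = 10^(7.01/10) = 5.023, G_3 = 10^(17.4/10) = 54.95
Friis cascade:
  F = 1.517 + (5.321 − 1)/19.95 + (5.023 − 1)/4.581 = 2.612
NF = 10 log₁₀(2.612) = 4.17 dB

4.17 dB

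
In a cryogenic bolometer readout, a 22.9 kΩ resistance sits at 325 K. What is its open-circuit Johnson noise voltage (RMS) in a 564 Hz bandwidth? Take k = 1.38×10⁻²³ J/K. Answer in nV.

481 nV

V_n = √(4kTRB)
4kTRB = 4 × 1.38×10⁻²³ × 325 × 2.29×10⁴ × 5.64×10² = 2.32×10⁻¹³ V²
V_n = √(2.32×10⁻¹³) = 4.81×10⁻⁷ V = 481 nV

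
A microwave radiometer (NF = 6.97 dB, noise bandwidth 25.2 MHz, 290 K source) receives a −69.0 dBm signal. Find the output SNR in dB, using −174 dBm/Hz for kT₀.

24.0 dB

Noise floor: N = −174 + 10 log₁₀(B) + NF
10 log₁₀(2.52×10⁷) = 74.01 dB
N = −174 + 74.01 + 6.97 = −93.02 dBm
SNR = P_sig − N = −69.0 − (−93.02) = 24.02 dB → 24.0 dB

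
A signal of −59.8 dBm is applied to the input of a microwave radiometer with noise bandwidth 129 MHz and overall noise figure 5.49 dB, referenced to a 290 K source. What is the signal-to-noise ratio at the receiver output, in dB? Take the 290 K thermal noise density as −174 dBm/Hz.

27.6 dB

Noise floor: N = −174 + 10 log₁₀(B) + NF
10 log₁₀(1.29×10⁸) = 81.11 dB
N = −174 + 81.11 + 5.49 = −87.40 dBm
SNR = P_sig − N = −59.8 − (−87.40) = 27.60 dB → 27.6 dB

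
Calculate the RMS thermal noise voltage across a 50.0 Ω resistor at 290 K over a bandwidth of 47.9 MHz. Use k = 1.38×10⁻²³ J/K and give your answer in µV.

V_n = √(4kTRB)
4kTRB = 4 × 1.38×10⁻²³ × 290 × 5.00×10¹ × 4.79×10⁷ = 3.83×10⁻¹¹ V²
V_n = √(3.83×10⁻¹¹) = 6.19×10⁻⁶ V = 6.19 µV

6.19 µV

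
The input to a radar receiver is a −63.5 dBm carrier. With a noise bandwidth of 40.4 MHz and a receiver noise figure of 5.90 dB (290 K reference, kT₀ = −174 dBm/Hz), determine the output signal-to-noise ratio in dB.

28.5 dB

Noise floor: N = −174 + 10 log₁₀(B) + NF
10 log₁₀(4.04×10⁷) = 76.06 dB
N = −174 + 76.06 + 5.90 = −92.04 dBm
SNR = P_sig − N = −63.5 − (−92.04) = 28.54 dB → 28.5 dB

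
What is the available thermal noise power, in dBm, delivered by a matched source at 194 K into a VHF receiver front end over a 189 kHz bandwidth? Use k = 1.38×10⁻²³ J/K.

−123.0 dBm

P_n = kTB = 1.38×10⁻²³ × 194 × 1.89×10⁵ = 5.06×10⁻¹⁶ W
In dBm: 10 log₁₀(5.06×10⁻¹⁶ / 10⁻³) = −123.0 dBm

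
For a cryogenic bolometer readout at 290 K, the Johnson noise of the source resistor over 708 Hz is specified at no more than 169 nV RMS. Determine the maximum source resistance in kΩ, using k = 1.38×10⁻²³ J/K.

2.52 kΩ

Johnson–Nyquist: V_n = √(4kTRB) ⇒ R = V_n² / (4kTB)
4kTB = 4 × 1.38×10⁻²³ × 290 × 7.08×10² = 1.13×10⁻¹⁷
R = (1.69×10⁻⁷)² / 1.13×10⁻¹⁷ = 2.52×10³ Ω = 2.52 kΩ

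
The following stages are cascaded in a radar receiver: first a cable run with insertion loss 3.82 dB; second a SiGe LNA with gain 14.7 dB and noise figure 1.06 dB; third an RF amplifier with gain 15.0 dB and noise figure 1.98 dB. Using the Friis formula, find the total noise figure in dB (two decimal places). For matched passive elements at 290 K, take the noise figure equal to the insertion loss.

4.95 dB

Convert to linear (a loss of L dB is a gain of −L dB): F_i = 10^(NF_i/10), G_i = 10^(G_i,dB/10)
  Stage 1: F_1 = 10^(3.82/10) = 2.410, G_1 = 10^(−3.82/10) = 0.4150
  Stage 2: F_2 = 10^(1.06/10) = 1.276, G_2 = 10^(14.7/10) = 29.51
  Stage 3: F_3 = 10^(1.98/10) = 1.578, G_3 = 10^(15.0/10) = 31.62
Friis cascade:
  F = 2.410 + (1.276 − 1)/0.4150 + (1.578 − 1)/12.25 = 3.123
NF = 10 log₁₀(3.123) = 4.95 dB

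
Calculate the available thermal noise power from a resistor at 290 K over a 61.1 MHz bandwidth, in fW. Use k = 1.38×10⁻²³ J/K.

245 fW

P_n = kTB = 1.38×10⁻²³ × 290 × 6.11×10⁷ = 2.45×10⁻¹³ W = 245 fW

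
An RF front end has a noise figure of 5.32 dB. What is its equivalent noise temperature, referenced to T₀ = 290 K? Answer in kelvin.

F = 10^(5.32/10) = 3.40408
T_e = (F − 1)·T₀ = (3.40408 − 1) × 290 = 697 K

697 K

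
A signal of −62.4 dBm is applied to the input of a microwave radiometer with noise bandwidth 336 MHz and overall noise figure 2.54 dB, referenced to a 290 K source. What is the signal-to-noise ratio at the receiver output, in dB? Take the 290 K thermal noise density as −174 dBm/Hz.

Noise floor: N = −174 + 10 log₁₀(B) + NF
10 log₁₀(3.36×10⁸) = 85.26 dB
N = −174 + 85.26 + 2.54 = −86.20 dBm
SNR = P_sig − N = −62.4 − (−86.20) = 23.80 dB → 23.8 dB

23.8 dB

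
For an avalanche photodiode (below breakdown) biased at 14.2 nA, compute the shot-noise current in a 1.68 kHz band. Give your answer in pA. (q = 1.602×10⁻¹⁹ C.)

I_n = √(2qI·B)
2qI·B = 2 × 1.602×10⁻¹⁹ × 1.42×10⁻⁸ × 1.68×10³ = 7.64×10⁻²⁴ A²
I_n = √(7.64×10⁻²⁴) = 2.76×10⁻¹² A = 2.76 pA

2.76 pA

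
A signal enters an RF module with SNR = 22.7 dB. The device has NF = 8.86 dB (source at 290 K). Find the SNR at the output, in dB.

By definition F = SNR_in/SNR_out, so in dB: SNR_out = SNR_in − NF
SNR_out = 22.7 − 8.86 = 13.84 dB

13.84 dB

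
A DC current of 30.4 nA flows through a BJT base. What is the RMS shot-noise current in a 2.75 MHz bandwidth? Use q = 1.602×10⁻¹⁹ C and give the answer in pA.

164 pA

I_n = √(2qI·B)
2qI·B = 2 × 1.602×10⁻¹⁹ × 3.04×10⁻⁸ × 2.75×10⁶ = 2.68×10⁻²⁰ A²
I_n = √(2.68×10⁻²⁰) = 1.64×10⁻¹⁰ A = 164 pA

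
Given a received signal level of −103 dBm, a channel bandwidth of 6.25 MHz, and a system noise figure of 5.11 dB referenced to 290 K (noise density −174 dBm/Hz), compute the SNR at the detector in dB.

Noise floor: N = −174 + 10 log₁₀(B) + NF
10 log₁₀(6.25×10⁶) = 67.96 dB
N = −174 + 67.96 + 5.11 = −100.93 dBm
SNR = P_sig − N = −103 − (−100.93) = −2.07 dB → −2.1 dB

−2.1 dB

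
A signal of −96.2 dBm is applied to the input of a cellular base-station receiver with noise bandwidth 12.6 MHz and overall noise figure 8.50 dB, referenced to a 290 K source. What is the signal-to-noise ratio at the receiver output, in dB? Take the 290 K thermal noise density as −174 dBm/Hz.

Noise floor: N = −174 + 10 log₁₀(B) + NF
10 log₁₀(1.26×10⁷) = 71 dB
N = −174 + 71 + 8.50 = −94.50 dBm
SNR = P_sig − N = −96.2 − (−94.50) = −1.70 dB → −1.7 dB

−1.7 dB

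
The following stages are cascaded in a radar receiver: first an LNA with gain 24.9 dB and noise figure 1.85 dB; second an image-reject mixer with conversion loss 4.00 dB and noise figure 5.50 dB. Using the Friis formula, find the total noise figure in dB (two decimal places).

1.87 dB

Convert to linear (a loss of L dB is a gain of −L dB): F_i = 10^(NF_i/10), G_i = 10^(G_i,dB/10)
  Stage 1: F_1 = 10^(1.85/10) = 1.531, G_1 = 10^(24.9/10) = 309.0
  Stage 2: F_2 = 10^(5.50/10) = 3.548, G_2 = 10^(−4.00/10) = 0.3981
Friis cascade:
  F = 1.531 + (3.548 − 1)/309.0 = 1.539
NF = 10 log₁₀(1.539) = 1.87 dB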